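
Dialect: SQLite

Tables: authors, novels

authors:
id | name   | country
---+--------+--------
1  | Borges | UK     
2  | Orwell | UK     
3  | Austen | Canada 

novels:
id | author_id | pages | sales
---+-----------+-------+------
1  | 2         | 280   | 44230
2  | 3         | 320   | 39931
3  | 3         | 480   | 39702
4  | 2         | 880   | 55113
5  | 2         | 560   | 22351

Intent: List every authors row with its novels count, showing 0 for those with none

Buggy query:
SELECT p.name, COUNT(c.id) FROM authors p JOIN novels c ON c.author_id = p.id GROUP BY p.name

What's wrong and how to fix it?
Bug: An inner join excludes parents with zero children

Fix: Use LEFT JOIN so parents without children still appear (COUNT(c.id) gives 0)

Corrected query:
SELECT p.name, COUNT(c.id) FROM authors p LEFT JOIN novels c ON c.author_id = p.id GROUP BY p.name

Result:
name   | COUNT(c.id)
-------+------------
Austen | 2          
Borges | 0          
Orwell | 3          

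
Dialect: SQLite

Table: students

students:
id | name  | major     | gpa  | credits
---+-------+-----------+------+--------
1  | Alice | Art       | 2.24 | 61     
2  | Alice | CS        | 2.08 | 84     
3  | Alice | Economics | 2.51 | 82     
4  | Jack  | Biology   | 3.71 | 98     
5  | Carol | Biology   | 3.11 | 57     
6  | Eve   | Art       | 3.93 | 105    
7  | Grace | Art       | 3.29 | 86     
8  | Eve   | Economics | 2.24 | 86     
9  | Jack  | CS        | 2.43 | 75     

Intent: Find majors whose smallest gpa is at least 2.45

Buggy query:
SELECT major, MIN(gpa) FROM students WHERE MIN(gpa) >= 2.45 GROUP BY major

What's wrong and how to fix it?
Bug: MIN() in WHERE is a misuse of aggregate

Fix: Replace WHERE with HAVING after the GROUP BY

Corrected query:
SELECT major, MIN(gpa) FROM students GROUP BY major HAVING MIN(gpa) >= 2.45

Result:
major   | MIN(gpa)
--------+---------
Biology | 3.11    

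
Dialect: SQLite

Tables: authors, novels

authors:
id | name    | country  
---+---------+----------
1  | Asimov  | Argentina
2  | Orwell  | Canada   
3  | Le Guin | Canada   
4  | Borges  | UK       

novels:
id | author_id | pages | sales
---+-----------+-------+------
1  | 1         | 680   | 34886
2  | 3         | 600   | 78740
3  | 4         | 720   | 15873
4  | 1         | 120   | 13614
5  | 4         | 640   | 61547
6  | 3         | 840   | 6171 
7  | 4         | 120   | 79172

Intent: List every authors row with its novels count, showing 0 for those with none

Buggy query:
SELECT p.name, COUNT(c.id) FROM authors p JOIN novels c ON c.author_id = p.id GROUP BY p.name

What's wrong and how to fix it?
Bug: INNER JOIN drops authors rows that have no matching novels rows

Fix: Use LEFT JOIN so parents without children still appear (COUNT(c.id) gives 0)

Corrected query:
SELECT p.name, COUNT(c.id) FROM authors p LEFT JOIN novels c ON c.author_id = p.id GROUP BY p.name

Result:
name    | COUNT(c.id)
--------+------------
Asimov  | 2          
Borges  | 3          
Le Guin | 2          
Orwell  | 0          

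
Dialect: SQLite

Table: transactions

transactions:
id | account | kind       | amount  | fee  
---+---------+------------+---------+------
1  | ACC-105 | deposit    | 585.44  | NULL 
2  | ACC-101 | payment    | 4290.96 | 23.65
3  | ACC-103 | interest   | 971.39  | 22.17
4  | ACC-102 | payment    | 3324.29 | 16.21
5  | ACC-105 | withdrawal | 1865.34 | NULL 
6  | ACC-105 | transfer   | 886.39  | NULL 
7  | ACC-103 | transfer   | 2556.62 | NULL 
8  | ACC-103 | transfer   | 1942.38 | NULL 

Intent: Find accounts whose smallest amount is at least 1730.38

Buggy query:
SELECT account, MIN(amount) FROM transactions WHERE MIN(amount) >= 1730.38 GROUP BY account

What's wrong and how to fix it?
Bug: Aggregates like MIN are computed per group after WHERE runs

Fix: Replace WHERE with HAVING after the GROUP BY

Corrected query:
SELECT account, MIN(amount) FROM transactions GROUP BY account HAVING MIN(amount) >= 1730.38

Result:
account | MIN(amount)
--------+------------
ACC-101 | 4290.96    
ACC-102 | 3324.29    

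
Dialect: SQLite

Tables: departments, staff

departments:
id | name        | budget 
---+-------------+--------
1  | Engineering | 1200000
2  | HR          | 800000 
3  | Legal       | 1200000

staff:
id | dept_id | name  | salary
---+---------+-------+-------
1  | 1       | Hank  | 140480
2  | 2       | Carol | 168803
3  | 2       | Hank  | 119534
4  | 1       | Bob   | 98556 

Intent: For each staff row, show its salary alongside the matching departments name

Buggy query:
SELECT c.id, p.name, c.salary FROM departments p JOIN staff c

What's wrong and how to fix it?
Bug: Missing join condition: each staff row is matched to all departments rows instead of just its own

Fix: Specify the join condition linking the foreign key to the parent id

Corrected query:
SELECT c.id, p.name, c.salary FROM departments p JOIN staff c ON c.dept_id = p.id

Result:
id | name        | salary
---+-------------+-------
1  | Engineering | 140480
2  | HR          | 168803
3  | HR          | 119534
4  | Engineering | 98556 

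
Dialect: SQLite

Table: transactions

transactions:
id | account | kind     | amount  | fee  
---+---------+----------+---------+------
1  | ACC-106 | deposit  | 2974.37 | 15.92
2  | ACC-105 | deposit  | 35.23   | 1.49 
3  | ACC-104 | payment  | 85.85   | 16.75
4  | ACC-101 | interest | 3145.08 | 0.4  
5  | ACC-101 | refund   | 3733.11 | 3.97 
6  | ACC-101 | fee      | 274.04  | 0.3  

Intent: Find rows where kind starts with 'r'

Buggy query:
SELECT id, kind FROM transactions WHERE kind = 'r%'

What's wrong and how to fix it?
Bug: Wildcards only work with LIKE; '=' treats '%' as a literal character

Fix: Use LIKE for wildcard pattern matching

Corrected query:
SELECT id, kind FROM transactions WHERE kind LIKE 'r%'

Result:
id | kind  
---+-------
5  | refund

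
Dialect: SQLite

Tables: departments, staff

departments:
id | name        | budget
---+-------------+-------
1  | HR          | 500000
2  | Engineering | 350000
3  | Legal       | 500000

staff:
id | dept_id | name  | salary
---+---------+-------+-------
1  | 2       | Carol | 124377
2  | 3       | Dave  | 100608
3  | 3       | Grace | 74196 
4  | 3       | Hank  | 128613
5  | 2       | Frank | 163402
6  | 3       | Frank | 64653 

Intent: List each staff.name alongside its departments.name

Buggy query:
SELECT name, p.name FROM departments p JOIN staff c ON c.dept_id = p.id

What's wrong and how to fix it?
Bug: 'name' exists in both joined tables, so the database can't tell which one is meant

Fix: Qualify the column with its table alias (c.name)

Corrected query:
SELECT c.name, p.name FROM departments p JOIN staff c ON c.dept_id = p.id

Result:
name  | name       
------+------------
Carol | Engineering
Dave  | Legal      
Grace | Legal      
Hank  | Legal      
Frank | Engineering
Frank | Legal      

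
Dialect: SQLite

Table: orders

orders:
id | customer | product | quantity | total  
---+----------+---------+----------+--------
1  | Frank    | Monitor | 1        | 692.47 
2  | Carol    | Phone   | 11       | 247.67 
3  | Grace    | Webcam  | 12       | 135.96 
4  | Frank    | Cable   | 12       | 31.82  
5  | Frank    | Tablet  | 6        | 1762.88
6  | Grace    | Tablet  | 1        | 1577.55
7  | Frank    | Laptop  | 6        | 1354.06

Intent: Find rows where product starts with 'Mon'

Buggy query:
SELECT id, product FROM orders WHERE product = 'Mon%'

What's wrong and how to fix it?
Bug: Wildcards only work with LIKE; '=' treats '%' as a literal character

Fix: Replace '=' with LIKE so 'Mon%' is treated as a pattern

Corrected query:
SELECT id, product FROM orders WHERE product LIKE 'Mon%'

Result:
id | product
---+--------
1  | Monitor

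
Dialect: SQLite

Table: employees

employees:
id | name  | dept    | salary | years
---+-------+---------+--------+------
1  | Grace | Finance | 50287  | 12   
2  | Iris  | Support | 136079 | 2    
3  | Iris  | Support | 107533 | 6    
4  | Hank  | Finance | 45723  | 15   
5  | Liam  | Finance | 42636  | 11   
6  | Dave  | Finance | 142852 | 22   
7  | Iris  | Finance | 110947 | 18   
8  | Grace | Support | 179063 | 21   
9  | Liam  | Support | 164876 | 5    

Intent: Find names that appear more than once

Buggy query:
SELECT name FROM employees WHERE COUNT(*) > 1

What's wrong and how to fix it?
Bug: COUNT(*) is an aggregate and cannot be used in WHERE

Fix: Group first, then use HAVING for the count condition

Corrected query:
SELECT name FROM employees GROUP BY name HAVING COUNT(*) > 1

Result:
name 
-----
Grace
Iris 
Liam 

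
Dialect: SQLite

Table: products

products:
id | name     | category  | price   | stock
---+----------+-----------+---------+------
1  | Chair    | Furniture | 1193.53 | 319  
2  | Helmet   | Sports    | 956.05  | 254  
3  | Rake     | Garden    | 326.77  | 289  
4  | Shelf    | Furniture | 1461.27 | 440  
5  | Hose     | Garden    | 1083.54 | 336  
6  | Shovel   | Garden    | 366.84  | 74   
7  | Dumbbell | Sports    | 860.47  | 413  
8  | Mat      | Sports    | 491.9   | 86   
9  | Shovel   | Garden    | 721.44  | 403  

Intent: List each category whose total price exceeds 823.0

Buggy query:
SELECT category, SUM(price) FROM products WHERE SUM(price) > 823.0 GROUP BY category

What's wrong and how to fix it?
Bug: WHERE runs before GROUP BY, so aggregates aren't available there

Fix: Move the aggregate condition to a HAVING clause

Corrected query:
SELECT category, SUM(price) FROM products GROUP BY category HAVING SUM(price) > 823.0

Result:
category  | SUM(price)
----------+-----------
Furniture | 2654.8    
Garden    | 2498.59   
Sports    | 2308.42   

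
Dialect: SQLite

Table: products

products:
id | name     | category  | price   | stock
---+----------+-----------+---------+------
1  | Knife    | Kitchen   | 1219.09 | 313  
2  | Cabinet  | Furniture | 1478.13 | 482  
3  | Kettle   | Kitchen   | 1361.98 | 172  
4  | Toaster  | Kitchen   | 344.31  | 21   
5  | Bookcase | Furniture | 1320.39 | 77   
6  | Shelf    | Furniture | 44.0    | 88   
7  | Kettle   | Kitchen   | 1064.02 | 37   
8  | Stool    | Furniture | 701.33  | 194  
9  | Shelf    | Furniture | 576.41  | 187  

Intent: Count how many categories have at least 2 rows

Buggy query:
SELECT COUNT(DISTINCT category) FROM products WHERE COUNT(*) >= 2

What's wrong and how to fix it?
Bug: WHERE filters individual rows, not groups, so a group-level COUNT is invalid there

Fix: Group first with HAVING COUNT(*) >= 2, then COUNT the resulting groups

Corrected query:
SELECT COUNT(*) FROM (SELECT category FROM products GROUP BY category HAVING COUNT(*) >= 2)

Result:
COUNT(*)
--------
2       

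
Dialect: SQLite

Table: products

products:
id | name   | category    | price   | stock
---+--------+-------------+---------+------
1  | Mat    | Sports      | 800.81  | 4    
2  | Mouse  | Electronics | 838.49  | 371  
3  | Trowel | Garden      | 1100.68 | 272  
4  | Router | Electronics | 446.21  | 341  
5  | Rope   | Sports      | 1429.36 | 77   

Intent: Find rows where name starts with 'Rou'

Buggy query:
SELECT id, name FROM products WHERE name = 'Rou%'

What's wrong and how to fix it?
Bug: '=' compares the literal string including the % character; pattern matching needs LIKE

Fix: Replace '=' with LIKE so 'Rou%' is treated as a pattern

Corrected query:
SELECT id, name FROM products WHERE name LIKE 'Rou%'

Result:
id | name  
---+-------
4  | Router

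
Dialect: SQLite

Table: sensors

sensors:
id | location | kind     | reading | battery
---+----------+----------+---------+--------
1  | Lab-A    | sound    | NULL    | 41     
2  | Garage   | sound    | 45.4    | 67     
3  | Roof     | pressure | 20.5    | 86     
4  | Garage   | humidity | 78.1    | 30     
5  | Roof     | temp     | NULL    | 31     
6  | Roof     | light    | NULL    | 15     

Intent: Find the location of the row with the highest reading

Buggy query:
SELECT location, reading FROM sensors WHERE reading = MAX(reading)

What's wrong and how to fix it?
Bug: MAX(reading) is an aggregate and cannot be used directly in WHERE

Fix: Use a subquery: WHERE reading = (SELECT MAX(reading) FROM sensors)

Corrected query:
SELECT location, reading FROM sensors WHERE reading = (SELECT MAX(reading) FROM sensors)

Result:
location | reading
---------+--------
Garage   | 78.1   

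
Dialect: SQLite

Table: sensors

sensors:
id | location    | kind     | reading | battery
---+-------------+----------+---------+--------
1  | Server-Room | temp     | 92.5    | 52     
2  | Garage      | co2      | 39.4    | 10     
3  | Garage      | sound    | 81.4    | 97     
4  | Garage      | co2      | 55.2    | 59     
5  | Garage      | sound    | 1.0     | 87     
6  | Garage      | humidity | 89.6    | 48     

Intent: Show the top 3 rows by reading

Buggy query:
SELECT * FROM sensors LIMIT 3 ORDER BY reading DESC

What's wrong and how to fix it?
Bug: ORDER BY cannot follow LIMIT; LIMIT is the final clause

Fix: Sort with ORDER BY, then apply LIMIT

Corrected query:
SELECT * FROM sensors ORDER BY reading DESC LIMIT 3

Result:
id | location    | kind     | reading | battery
---+-------------+----------+---------+--------
1  | Server-Room | temp     | 92.5    | 52     
6  | Garage      | humidity | 89.6    | 48     
3  | Garage      | sound    | 81.4    | 97     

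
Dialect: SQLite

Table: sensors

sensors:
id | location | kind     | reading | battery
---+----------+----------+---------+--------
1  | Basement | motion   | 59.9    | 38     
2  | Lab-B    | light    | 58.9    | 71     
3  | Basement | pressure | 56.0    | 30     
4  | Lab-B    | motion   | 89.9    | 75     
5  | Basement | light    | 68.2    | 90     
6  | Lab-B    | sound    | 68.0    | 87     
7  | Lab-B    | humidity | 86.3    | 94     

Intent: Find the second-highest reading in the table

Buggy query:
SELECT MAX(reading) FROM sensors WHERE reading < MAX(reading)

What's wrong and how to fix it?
Bug: MAX(reading) on the right of the comparison is an aggregate-in-WHERE error

Fix: Compute the overall MAX in a subquery, then take MAX of rows below it

Corrected query:
SELECT MAX(reading) FROM sensors WHERE reading < (SELECT MAX(reading) FROM sensors)

Result:
MAX(reading)
------------
86.3        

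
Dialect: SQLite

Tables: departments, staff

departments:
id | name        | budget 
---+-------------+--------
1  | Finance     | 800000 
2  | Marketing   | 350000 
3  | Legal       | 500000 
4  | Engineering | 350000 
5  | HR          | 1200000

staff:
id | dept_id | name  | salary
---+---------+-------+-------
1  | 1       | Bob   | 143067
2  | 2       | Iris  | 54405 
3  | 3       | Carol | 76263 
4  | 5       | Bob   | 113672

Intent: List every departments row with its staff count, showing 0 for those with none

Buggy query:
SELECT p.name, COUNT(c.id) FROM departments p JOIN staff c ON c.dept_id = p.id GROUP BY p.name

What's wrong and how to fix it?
Bug: An inner join excludes parents with zero children

Fix: Switch to LEFT JOIN to retain unmatched parent rows

Corrected query:
SELECT p.name, COUNT(c.id) FROM departments p LEFT JOIN staff c ON c.dept_id = p.id GROUP BY p.name

Result:
name        | COUNT(c.id)
------------+------------
Engineering | 0          
Finance     | 1          
HR          | 1          
Legal       | 1          
Marketing   | 1          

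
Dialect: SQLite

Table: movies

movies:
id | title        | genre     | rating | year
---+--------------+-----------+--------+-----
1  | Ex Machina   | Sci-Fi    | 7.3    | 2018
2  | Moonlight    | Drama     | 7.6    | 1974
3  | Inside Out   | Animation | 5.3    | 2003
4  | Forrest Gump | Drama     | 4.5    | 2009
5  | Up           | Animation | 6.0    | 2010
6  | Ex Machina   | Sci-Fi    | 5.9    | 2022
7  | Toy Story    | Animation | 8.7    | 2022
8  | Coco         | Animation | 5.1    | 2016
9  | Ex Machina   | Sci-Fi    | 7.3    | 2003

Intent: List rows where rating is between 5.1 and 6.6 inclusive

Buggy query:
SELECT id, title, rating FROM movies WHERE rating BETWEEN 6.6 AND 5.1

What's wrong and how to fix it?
Bug: The bounds are reversed; BETWEEN a AND b requires a <= b to match anything

Fix: Swap the bounds so the smaller value comes first

Corrected query:
SELECT id, title, rating FROM movies WHERE rating BETWEEN 5.1 AND 6.6

Result:
id | title      | rating
---+------------+-------
3  | Inside Out | 5.3   
5  | Up         | 6     
6  | Ex Machina | 5.9   
8  | Coco       | 5.1   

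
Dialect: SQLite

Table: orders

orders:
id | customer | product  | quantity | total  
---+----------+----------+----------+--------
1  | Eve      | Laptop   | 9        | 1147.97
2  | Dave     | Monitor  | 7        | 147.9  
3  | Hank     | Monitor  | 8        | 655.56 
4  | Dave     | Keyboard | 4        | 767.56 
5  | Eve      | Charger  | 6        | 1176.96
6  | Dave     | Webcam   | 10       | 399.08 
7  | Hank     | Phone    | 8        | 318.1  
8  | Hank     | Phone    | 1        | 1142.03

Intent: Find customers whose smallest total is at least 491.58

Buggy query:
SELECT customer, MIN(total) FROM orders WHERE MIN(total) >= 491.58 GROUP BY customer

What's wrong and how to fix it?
Bug: MIN() in WHERE is a misuse of aggregate

Fix: Use HAVING for the per-group MIN condition

Corrected query:
SELECT customer, MIN(total) FROM orders GROUP BY customer HAVING MIN(total) >= 491.58

Result:
customer | MIN(total)
---------+-----------
Eve      | 1147.97   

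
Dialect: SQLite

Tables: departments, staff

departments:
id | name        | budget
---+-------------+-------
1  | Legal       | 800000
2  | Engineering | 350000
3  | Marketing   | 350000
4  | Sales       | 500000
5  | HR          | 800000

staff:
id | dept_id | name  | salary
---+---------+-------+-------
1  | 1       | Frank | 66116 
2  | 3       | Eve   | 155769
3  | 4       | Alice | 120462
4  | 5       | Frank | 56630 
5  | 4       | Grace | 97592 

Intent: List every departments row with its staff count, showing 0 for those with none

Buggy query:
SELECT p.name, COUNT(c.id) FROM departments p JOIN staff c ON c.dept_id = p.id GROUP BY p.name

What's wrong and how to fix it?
Bug: An inner join excludes parents with zero children

Fix: Use LEFT JOIN so parents without children still appear (COUNT(c.id) gives 0)

Corrected query:
SELECT p.name, COUNT(c.id) FROM departments p LEFT JOIN staff c ON c.dept_id = p.id GROUP BY p.name

Result:
name        | COUNT(c.id)
------------+------------
Engineering | 0          
HR          | 1          
Legal       | 1          
Marketing   | 1          
Sales       | 2          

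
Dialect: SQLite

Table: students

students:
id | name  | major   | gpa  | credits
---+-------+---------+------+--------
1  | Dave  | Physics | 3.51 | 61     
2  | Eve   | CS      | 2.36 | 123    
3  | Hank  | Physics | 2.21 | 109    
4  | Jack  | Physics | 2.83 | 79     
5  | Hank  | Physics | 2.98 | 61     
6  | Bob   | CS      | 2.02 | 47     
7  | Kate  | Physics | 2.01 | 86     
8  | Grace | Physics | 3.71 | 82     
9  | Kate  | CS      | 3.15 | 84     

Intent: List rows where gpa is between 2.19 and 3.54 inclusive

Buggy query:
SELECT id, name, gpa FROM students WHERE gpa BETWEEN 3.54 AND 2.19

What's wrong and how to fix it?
Bug: The bounds are reversed; BETWEEN a AND b requires a <= b to match anything

Fix: Swap the bounds so the smaller value comes first

Corrected query:
SELECT id, name, gpa FROM students WHERE gpa BETWEEN 2.19 AND 3.54

Result:
id | name | gpa 
---+------+-----
1  | Dave | 3.51
2  | Eve  | 2.36
3  | Hank | 2.21
4  | Jack | 2.83
5  | Hank | 2.98
9  | Kate | 3.15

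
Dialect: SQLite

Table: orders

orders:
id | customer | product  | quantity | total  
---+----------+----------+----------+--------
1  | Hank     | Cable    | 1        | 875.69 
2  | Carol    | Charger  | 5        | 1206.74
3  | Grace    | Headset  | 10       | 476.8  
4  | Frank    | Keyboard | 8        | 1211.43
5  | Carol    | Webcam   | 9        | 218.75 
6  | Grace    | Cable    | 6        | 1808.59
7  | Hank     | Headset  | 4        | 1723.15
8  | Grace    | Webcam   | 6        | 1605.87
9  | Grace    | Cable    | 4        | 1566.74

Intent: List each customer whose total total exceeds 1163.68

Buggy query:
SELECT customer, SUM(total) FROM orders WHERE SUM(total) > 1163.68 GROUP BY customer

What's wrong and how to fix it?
Bug: Aggregate functions cannot appear in a WHERE clause

Fix: Use HAVING (which filters groups after aggregation) instead of WHERE

Corrected query:
SELECT customer, SUM(total) FROM orders GROUP BY customer HAVING SUM(total) > 1163.68

Result:
customer | SUM(total)
---------+-----------
Carol    | 1425.49   
Frank    | 1211.43   
Grace    | 5458      
Hank     | 2598.84   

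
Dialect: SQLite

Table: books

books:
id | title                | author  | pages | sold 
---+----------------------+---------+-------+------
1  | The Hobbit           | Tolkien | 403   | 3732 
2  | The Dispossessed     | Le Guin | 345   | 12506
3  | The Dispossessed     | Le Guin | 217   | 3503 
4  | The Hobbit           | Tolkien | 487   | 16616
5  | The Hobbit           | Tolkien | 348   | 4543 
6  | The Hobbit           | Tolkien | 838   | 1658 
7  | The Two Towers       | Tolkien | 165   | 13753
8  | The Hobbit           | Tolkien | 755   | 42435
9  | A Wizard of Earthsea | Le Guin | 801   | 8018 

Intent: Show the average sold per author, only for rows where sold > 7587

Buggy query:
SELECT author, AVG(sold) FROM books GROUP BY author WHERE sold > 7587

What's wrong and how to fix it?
Bug: Row-level WHERE must come before GROUP BY in the clause order

Fix: Move the WHERE clause before GROUP BY

Corrected query:
SELECT author, AVG(sold) FROM books WHERE sold > 7587 GROUP BY author

Result:
author  | AVG(sold)
--------+----------
Le Guin | 10262    
Tolkien | 24268    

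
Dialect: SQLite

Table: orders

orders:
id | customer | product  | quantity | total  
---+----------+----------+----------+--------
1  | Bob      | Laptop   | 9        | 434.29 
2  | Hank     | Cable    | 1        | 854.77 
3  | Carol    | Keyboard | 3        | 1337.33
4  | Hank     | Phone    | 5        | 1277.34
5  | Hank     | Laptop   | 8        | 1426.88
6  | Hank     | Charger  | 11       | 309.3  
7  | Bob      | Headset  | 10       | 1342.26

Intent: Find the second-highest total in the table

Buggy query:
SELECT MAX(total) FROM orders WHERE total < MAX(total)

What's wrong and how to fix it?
Bug: MAX(total) on the right of the comparison is an aggregate-in-WHERE error

Fix: Compute the overall MAX in a subquery, then take MAX of rows below it

Corrected query:
SELECT MAX(total) FROM orders WHERE total < (SELECT MAX(total) FROM orders)

Result:
MAX(total)
----------
1342.26   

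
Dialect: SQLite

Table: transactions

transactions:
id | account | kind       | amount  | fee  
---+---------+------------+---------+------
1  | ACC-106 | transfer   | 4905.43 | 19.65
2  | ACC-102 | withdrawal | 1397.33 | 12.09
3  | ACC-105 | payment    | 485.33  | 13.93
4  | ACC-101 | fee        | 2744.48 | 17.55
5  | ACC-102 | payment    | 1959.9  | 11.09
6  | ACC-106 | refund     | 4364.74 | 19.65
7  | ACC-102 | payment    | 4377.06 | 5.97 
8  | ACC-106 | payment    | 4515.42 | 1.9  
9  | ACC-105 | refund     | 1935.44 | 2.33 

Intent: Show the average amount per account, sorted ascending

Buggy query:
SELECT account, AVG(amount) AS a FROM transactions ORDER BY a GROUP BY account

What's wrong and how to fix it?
Bug: ORDER BY appears before GROUP BY; SQL clause order requires GROUP BY first

Fix: Reorder: SELECT … FROM … GROUP BY … ORDER BY …

Corrected query:
SELECT account, AVG(amount) AS a FROM transactions GROUP BY account ORDER BY a

Result:
account | a          
--------+------------
ACC-105 | 1210.385   
ACC-102 | 2578.096667
ACC-101 | 2744.48    
ACC-106 | 4595.196667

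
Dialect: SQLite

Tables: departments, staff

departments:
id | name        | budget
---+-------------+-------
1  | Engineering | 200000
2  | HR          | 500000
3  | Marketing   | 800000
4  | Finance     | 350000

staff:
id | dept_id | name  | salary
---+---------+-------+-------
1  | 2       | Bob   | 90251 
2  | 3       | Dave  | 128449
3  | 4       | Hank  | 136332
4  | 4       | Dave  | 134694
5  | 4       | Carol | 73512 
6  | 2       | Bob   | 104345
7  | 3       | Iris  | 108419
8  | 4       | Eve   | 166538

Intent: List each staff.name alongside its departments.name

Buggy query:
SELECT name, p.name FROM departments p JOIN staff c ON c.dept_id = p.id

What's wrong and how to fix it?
Bug: Both tables have a 'name' column; the unqualified reference is ambiguous

Fix: Prefix ambiguous columns with the table alias

Corrected query:
SELECT c.name, p.name FROM departments p JOIN staff c ON c.dept_id = p.id

Result:
name  | name     
------+----------
Bob   | HR       
Dave  | Marketing
Hank  | Finance  
Dave  | Finance  
Carol | Finance  
Bob   | HR       
Iris  | Marketing
Eve   | Finance  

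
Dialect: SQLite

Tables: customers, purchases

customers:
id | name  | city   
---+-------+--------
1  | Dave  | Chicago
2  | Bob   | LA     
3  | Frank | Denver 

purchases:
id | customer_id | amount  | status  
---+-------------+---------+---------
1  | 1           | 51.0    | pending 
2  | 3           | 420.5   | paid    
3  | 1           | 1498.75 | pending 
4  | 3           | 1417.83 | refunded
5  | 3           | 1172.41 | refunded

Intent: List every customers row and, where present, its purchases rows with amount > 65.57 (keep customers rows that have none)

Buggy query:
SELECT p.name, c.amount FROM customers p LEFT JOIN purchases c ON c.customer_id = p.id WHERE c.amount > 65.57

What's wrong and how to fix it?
Bug: Filtering c.amount in WHERE discards the NULL rows produced by LEFT JOIN, turning it into an inner join

Fix: Move the right-table condition into the ON clause so unmatched parents are kept

Corrected query:
SELECT p.name, c.amount FROM customers p LEFT JOIN purchases c ON c.customer_id = p.id AND c.amount > 65.57

Result:
name  | amount 
------+--------
Dave  | 1498.75
Bob   | NULL   
Frank | 420.5  
Frank | 1172.41
Frank | 1417.83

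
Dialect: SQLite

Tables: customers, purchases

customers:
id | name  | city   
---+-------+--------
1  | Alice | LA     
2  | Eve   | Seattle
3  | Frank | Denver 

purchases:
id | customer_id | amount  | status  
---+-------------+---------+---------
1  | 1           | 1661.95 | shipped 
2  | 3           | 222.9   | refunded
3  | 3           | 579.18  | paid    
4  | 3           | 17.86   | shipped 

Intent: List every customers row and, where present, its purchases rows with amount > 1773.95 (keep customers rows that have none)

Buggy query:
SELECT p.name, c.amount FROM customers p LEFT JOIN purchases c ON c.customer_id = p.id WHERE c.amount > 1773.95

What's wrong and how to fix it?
Bug: A WHERE condition on the right-hand table after LEFT JOIN drops unmatched parents

Fix: Move the right-table condition into the ON clause so unmatched parents are kept

Corrected query:
SELECT p.name, c.amount FROM customers p LEFT JOIN purchases c ON c.customer_id = p.id AND c.amount > 1773.95

Result:
name  | amount
------+-------
Alice | NULL  
Eve   | NULL  
Frank | NULL  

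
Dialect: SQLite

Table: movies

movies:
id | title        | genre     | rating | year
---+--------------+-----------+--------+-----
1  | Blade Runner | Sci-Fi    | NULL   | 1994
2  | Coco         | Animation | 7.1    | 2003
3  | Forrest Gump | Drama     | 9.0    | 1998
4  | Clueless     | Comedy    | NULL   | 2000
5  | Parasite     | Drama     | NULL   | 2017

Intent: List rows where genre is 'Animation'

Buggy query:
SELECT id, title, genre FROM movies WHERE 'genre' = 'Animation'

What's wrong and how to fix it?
Bug: Single quotes denote string literals in SQL; the column name is being compared as a constant string

Fix: Reference the column as genre without single quotes

Corrected query:
SELECT id, title, genre FROM movies WHERE genre = 'Animation'

Result:
id | title | genre    
---+-------+----------
2  | Coco  | Animation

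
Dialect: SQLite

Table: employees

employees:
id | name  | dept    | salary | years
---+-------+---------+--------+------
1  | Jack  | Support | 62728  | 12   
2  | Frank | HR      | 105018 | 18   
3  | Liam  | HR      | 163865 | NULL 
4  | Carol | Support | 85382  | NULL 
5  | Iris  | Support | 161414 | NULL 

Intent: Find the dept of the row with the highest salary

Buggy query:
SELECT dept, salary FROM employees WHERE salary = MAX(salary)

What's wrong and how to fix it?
Bug: MAX(salary) is an aggregate and cannot be used directly in WHERE

Fix: Use a subquery: WHERE salary = (SELECT MAX(salary) FROM employees)

Corrected query:
SELECT dept, salary FROM employees WHERE salary = (SELECT MAX(salary) FROM employees)

Result:
dept | salary
-----+-------
HR   | 163865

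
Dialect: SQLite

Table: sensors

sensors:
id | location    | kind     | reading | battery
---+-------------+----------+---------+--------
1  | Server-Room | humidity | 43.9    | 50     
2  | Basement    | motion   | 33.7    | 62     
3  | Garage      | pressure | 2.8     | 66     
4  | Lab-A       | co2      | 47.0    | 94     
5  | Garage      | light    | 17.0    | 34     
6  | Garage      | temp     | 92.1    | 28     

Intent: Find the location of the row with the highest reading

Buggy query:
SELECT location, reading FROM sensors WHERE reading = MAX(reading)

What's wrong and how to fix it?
Bug: MAX(reading) is an aggregate and cannot be used directly in WHERE

Fix: Use a subquery: WHERE reading = (SELECT MAX(reading) FROM sensors)

Corrected query:
SELECT location, reading FROM sensors WHERE reading = (SELECT MAX(reading) FROM sensors)

Result:
location | reading
---------+--------
Garage   | 92.1   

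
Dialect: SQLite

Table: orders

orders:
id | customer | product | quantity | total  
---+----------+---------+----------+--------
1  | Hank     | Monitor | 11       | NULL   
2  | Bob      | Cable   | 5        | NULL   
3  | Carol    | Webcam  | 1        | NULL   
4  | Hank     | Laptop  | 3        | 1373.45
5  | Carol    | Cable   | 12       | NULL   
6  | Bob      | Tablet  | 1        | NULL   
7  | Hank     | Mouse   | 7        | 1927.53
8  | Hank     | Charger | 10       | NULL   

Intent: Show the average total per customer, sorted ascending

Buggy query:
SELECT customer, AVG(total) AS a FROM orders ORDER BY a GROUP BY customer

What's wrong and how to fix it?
Bug: GROUP BY must precede ORDER BY

Fix: Reorder: SELECT … FROM … GROUP BY … ORDER BY …

Corrected query:
SELECT customer, AVG(total) AS a FROM orders GROUP BY customer ORDER BY a

Result:
customer | a      
---------+--------
Bob      | NULL   
Carol    | NULL   
Hank     | 1650.49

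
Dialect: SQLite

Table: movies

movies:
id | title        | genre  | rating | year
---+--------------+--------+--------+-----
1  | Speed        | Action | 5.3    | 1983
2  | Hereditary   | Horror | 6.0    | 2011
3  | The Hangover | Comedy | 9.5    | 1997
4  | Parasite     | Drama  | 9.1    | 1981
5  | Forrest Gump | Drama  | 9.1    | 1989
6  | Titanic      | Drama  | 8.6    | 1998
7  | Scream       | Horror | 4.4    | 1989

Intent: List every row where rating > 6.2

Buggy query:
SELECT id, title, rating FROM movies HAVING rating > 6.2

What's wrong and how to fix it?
Bug: HAVING filters the output of aggregation, but this query has no GROUP BY and no aggregate functions, so SQLite rejects it (HAVING clause on a non-aggregate query); the condition here is per row

Fix: Use WHERE for row-level filtering

Corrected query:
SELECT id, title, rating FROM movies WHERE rating > 6.2

Result:
id | title        | rating
---+--------------+-------
3  | The Hangover | 9.5   
4  | Parasite     | 9.1   
5  | Forrest Gump | 9.1   
6  | Titanic      | 8.6   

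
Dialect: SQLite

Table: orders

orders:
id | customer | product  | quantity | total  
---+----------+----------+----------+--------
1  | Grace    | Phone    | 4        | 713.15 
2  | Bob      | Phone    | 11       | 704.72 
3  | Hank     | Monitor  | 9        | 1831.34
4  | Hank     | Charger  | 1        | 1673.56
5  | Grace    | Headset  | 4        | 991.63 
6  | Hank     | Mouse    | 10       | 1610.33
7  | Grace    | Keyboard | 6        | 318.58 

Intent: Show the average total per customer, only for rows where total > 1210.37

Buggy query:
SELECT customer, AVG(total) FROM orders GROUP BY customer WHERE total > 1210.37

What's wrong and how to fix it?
Bug: WHERE cannot follow GROUP BY

Fix: Place WHERE between FROM and GROUP BY

Corrected query:
SELECT customer, AVG(total) FROM orders WHERE total > 1210.37 GROUP BY customer

Result:
customer | AVG(total) 
---------+------------
Hank     | 1705.076667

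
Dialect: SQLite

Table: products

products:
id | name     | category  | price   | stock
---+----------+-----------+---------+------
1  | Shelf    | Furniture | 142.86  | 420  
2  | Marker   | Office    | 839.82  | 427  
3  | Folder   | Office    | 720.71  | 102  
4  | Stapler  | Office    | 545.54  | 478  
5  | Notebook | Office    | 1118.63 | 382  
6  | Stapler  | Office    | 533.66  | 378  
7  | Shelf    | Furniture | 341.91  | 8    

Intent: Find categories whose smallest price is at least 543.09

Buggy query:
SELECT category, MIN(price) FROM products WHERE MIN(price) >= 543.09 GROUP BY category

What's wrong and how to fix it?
Bug: Aggregates like MIN are computed per group after WHERE runs

Fix: Replace WHERE with HAVING after the GROUP BY

Corrected query:
SELECT category, MIN(price) FROM products GROUP BY category HAVING MIN(price) >= 543.09

Result:
(no rows)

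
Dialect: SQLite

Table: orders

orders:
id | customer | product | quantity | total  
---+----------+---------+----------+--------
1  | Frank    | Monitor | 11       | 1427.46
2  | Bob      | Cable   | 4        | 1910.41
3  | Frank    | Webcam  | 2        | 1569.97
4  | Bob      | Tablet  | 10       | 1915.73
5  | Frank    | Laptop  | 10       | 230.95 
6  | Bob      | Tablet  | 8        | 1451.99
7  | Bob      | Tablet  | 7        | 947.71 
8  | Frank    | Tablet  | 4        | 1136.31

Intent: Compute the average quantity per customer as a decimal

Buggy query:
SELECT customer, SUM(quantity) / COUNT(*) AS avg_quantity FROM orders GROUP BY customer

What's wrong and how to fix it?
Bug: Both operands are integers, so '/' performs integer division and truncates

Fix: Multiply by 1.0 (or CAST to REAL) to force floating-point division

Corrected query:
SELECT customer, SUM(quantity) * 1.0 / COUNT(*) AS avg_quantity FROM orders GROUP BY customer

Result:
customer | avg_quantity
---------+-------------
Bob      | 7.25        
Frank    | 6.75        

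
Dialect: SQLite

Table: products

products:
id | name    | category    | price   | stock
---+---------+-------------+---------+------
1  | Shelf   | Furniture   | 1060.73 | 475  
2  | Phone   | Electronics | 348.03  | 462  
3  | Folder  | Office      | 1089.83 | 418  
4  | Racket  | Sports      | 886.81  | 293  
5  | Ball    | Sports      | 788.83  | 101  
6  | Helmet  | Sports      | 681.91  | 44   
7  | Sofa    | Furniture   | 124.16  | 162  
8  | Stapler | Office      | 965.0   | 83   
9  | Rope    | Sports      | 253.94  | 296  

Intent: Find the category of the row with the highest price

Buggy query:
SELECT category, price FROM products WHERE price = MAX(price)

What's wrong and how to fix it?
Bug: MAX(price) is an aggregate and cannot be used directly in WHERE

Fix: Use a subquery: WHERE price = (SELECT MAX(price) FROM products)

Corrected query:
SELECT category, price FROM products WHERE price = (SELECT MAX(price) FROM products)

Result:
category | price  
---------+--------
Office   | 1089.83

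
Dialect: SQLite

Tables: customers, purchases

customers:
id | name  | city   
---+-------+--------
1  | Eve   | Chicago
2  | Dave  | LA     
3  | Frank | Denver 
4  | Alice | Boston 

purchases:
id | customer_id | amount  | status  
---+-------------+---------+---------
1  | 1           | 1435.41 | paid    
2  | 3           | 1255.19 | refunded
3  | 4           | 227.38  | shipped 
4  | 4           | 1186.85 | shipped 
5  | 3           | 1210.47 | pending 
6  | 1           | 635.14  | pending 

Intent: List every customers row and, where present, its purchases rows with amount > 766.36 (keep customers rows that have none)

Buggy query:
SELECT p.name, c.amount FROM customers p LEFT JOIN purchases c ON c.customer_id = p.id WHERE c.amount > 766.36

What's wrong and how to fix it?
Bug: Filtering c.amount in WHERE discards the NULL rows produced by LEFT JOIN, turning it into an inner join

Fix: Move the right-table condition into the ON clause so unmatched parents are kept

Corrected query:
SELECT p.name, c.amount FROM customers p LEFT JOIN purchases c ON c.customer_id = p.id AND c.amount > 766.36

Result:
name  | amount 
------+--------
Eve   | 1435.41
Dave  | NULL   
Frank | 1210.47
Frank | 1255.19
Alice | 1186.85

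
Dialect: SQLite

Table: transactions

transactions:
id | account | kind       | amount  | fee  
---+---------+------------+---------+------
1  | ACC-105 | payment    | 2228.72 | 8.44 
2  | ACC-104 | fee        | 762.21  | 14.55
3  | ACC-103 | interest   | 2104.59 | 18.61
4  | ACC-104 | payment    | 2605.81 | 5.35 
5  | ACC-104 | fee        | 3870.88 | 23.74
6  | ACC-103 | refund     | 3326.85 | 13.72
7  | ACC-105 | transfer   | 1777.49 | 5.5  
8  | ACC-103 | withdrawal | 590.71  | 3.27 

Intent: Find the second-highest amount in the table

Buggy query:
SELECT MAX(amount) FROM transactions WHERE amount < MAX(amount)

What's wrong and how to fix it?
Bug: The inner MAX is an aggregate inside WHERE, which is not allowed

Fix: Compute the overall MAX in a subquery, then take MAX of rows below it

Corrected query:
SELECT MAX(amount) FROM transactions WHERE amount < (SELECT MAX(amount) FROM transactions)

Result:
MAX(amount)
-----------
3326.85    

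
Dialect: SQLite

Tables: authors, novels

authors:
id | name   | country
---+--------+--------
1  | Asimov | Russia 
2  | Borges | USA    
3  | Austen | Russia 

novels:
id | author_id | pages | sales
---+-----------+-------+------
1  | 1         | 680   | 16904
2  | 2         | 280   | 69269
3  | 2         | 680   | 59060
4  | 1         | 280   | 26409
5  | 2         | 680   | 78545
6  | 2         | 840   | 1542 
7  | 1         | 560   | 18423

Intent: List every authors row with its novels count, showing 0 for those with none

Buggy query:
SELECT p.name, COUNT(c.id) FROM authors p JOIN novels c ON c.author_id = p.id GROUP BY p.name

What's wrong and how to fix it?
Bug: An inner join excludes parents with zero children

Fix: Use LEFT JOIN so parents without children still appear (COUNT(c.id) gives 0)

Corrected query:
SELECT p.name, COUNT(c.id) FROM authors p LEFT JOIN novels c ON c.author_id = p.id GROUP BY p.name

Result:
name   | COUNT(c.id)
-------+------------
Asimov | 3          
Austen | 0          
Borges | 4          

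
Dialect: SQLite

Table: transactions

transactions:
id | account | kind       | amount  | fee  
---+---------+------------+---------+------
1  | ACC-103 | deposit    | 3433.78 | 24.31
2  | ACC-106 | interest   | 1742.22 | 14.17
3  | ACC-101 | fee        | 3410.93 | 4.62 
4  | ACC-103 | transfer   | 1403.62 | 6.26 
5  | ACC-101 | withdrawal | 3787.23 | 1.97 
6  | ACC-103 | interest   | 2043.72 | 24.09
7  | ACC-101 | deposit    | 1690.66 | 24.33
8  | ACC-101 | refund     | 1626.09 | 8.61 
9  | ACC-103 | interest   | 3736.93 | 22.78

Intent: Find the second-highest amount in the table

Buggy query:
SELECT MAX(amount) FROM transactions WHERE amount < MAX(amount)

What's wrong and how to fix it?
Bug: The inner MAX is an aggregate inside WHERE, which is not allowed

Fix: Compute the overall MAX in a subquery, then take MAX of rows below it

Corrected query:
SELECT MAX(amount) FROM transactions WHERE amount < (SELECT MAX(amount) FROM transactions)

Result:
MAX(amount)
-----------
3736.93    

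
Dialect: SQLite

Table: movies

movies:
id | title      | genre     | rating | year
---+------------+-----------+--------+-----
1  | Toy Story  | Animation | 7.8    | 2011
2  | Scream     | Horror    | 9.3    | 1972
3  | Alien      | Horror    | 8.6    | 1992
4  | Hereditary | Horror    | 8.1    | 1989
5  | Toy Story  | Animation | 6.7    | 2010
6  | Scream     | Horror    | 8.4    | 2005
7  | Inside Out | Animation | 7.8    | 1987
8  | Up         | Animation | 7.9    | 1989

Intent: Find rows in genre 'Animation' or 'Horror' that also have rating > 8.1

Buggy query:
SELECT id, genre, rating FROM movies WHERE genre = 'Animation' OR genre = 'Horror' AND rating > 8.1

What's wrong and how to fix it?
Bug: Without parentheses, AND is evaluated before OR, so the rating filter only applies to the 'Horror' branch

Fix: Group the OR with parentheses (or use IN), then AND the threshold

Corrected query:
SELECT id, genre, rating FROM movies WHERE (genre = 'Animation' OR genre = 'Horror') AND rating > 8.1

Result:
id | genre  | rating
---+--------+-------
2  | Horror | 9.3   
3  | Horror | 8.6   
6  | Horror | 8.4   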